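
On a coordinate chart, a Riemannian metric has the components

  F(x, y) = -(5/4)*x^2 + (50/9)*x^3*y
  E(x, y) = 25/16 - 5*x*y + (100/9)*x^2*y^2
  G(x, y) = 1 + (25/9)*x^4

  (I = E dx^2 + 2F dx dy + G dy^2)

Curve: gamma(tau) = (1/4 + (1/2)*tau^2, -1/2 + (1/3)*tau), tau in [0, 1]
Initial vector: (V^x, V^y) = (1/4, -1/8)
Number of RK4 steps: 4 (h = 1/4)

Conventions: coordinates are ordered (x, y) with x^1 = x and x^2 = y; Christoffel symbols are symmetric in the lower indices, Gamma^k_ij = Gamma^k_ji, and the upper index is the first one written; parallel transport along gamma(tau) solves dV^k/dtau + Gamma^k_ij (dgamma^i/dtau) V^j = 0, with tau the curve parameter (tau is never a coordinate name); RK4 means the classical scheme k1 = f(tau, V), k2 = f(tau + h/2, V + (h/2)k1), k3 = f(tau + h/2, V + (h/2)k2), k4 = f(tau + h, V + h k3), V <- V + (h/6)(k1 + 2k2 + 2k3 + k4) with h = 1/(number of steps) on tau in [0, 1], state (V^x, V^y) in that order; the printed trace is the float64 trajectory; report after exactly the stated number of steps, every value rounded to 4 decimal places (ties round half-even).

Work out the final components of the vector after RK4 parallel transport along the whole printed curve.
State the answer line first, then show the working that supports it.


Answer: V^x = 0.2064, V^y = -0.1077

gamma'(tau) = (tau, 1/3); f(tau, V)^k = -Gamma^k_ij(gamma(tau)) gamma'^i(tau) V^j; h = 1/4; intermediate values shown to 6 dp
curve data and Christoffel symbols at the stage parameters:
  tau = 0.000000: gamma = (0.250000, -0.500000), gamma' = (0.000000, 0.333333); Gamma_xxx = 0.819762, Gamma_xxy = -0.409881, Gamma_xyy = 0.000000, Gamma_yxx = -0.073193, Gamma_yxy = 0.036597, Gamma_yyy = 0.000000
  tau = 0.125000: gamma = (0.257812, -0.458333), gamma' = (0.125000, 0.333333); Gamma_xxx = 0.753035, Gamma_xxy = -0.423582, Gamma_xyy = 0.000000, Gamma_yxx = -0.072928, Gamma_yxy = 0.041022, Gamma_yyy = 0.000000
  tau = 0.250000: gamma = (0.281250, -0.416667), gamma' = (0.250000, 0.333333); Gamma_xxx = 0.683315, Gamma_xxy = -0.461238, Gamma_xyy = 0.000000, Gamma_yxx = -0.078979, Gamma_yxy = 0.053311, Gamma_yyy = 0.000000
  tau = 0.375000: gamma = (0.320312, -0.375000), gamma' = (0.375000, 0.333333); Gamma_xxx = 0.611223, Gamma_xxy = -0.522087, Gamma_xyy = 0.000000, Gamma_yxx = -0.090855, Gamma_yxy = 0.077606, Gamma_yyy = 0.000000
  tau = 0.500000: gamma = (0.375000, -0.333333), gamma' = (0.500000, 0.333333); Gamma_xxx = 0.536537, Gamma_xxy = -0.603604, Gamma_xyy = 0.000000, Gamma_yxx = -0.107786, Gamma_yxy = 0.121260, Gamma_yyy = 0.000000
  tau = 0.625000: gamma = (0.445312, -0.291667), gamma' = (0.625000, 0.333333); Gamma_xxx = 0.458459, Gamma_xxy = -0.699968, Gamma_xyy = 0.000000, Gamma_yxx = -0.128090, Gamma_yxy = 0.195566, Gamma_yyy = 0.000000
  tau = 0.750000: gamma = (0.531250, -0.250000), gamma' = (0.750000, 0.333333); Gamma_xxx = 0.375944, Gamma_xxy = -0.798881, Gamma_xyy = 0.000000, Gamma_yxx = -0.148264, Gamma_yxy = 0.315061, Gamma_yyy = 0.000000
  tau = 0.875000: gamma = (0.632812, -0.208333), gamma' = (0.875000, 0.333333); Gamma_xxx = 0.288789, Gamma_xxy = -0.877198, Gamma_xyy = 0.000000, Gamma_yxx = -0.162044, Gamma_yxy = 0.492208, Gamma_yyy = 0.000000
  tau = 1.000000: gamma = (0.750000, -0.166667), gamma' = (1.000000, 0.333333); Gamma_xxx = 0.200045, Gamma_xxy = -0.900201, Gamma_xyy = 0.000000, Gamma_yxx = -0.160750, Gamma_yxy = 0.723376, Gamma_yyy = 0.000000
step 0: V^x = 0.2500, V^y = -0.1250
step 1: k1 = (0.034157, -0.003050), k2 = (0.005328, -0.000516), k3 = (0.005176, -0.000501), k4 = (-0.018721, 0.002164); V <- V + (h/6)(k1 + 2k2 + 2k3 + k4): V^x = 0.2515, V^y = -0.1251
step 2: k1 = (-0.018724, 0.002164), k2 = (-0.038193, 0.005677), k3 = (-0.037973, 0.005645), k4 = (-0.053568, 0.010761); V <- V + (h/6)(k1 + 2k2 + 2k3 + k4): V^x = 0.2422, V^y = -0.1236
step 3: k1 = (-0.053556, 0.010759), k2 = (-0.066032, 0.018449), k3 = (-0.065528, 0.018308), k4 = (-0.074874, 0.029529); V <- V + (h/6)(k1 + 2k2 + 2k3 + k4): V^x = 0.2258, V^y = -0.1189
step 4: k1 = (-0.074777, 0.029490), k2 = (-0.079834, 0.044796), k3 = (-0.078390, 0.043986), k4 = (-0.076504, 0.061476); V <- V + (h/6)(k1 + 2k2 + 2k3 + k4): V^x = 0.2064, V^y = -0.1077


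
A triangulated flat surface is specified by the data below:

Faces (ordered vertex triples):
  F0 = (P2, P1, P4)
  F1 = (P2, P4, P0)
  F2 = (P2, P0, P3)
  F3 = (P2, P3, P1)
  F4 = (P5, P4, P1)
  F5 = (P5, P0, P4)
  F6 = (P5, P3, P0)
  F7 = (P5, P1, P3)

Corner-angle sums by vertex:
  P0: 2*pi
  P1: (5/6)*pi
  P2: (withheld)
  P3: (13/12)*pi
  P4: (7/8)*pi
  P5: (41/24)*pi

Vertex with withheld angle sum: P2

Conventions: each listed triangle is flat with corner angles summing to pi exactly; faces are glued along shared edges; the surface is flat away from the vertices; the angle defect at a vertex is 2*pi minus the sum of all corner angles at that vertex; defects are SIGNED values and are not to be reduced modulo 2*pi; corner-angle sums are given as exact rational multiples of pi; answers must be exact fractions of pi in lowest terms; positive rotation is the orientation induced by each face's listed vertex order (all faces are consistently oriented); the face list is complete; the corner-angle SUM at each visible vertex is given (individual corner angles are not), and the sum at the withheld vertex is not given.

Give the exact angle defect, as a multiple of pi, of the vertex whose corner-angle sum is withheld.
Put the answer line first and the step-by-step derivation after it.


Answer: defect(P2) = pi/2

V = 6, E = 12, F = 8; chi = V - E + F = 2
Gauss-Bonnet: total defect = 2*pi*chi = 4*pi; visible defects sum to (7/2)*pi


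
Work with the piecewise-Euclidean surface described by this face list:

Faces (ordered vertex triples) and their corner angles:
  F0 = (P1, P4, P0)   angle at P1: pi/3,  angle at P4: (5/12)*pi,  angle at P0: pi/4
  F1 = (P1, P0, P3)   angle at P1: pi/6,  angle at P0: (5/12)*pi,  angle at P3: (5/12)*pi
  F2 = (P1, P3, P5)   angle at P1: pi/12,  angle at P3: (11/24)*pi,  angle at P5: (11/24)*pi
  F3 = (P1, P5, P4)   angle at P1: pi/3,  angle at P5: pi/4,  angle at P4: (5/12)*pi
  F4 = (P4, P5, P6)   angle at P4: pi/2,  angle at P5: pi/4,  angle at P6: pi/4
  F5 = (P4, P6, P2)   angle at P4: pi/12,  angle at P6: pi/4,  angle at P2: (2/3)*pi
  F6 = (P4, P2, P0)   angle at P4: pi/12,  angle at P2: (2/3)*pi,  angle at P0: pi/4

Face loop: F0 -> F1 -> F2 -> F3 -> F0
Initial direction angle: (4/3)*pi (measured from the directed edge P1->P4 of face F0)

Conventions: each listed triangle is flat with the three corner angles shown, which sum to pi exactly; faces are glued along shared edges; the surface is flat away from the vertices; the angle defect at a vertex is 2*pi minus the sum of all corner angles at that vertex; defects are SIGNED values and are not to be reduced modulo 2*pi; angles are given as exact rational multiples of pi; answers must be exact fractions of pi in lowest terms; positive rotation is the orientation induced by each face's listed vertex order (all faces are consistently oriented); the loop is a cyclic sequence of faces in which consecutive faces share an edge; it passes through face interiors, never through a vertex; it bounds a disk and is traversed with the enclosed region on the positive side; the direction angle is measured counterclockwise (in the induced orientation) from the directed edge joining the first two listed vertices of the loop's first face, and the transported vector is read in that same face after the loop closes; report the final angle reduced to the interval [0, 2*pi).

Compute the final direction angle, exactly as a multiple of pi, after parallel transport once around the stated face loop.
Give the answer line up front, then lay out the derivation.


Answer: final direction angle = (5/12)*pi

enclosed vertex P1: corner angles sum to (11/12)*pi, defect = 2*pi - (11/12)*pi = (13/12)*pi
summing the enclosed defects onto the initial angle, mod 2*pi in the induced orientation:
final angle = (4/3)*pi + (13/12)*pi = (5/12)*pi (mod 2*pi)


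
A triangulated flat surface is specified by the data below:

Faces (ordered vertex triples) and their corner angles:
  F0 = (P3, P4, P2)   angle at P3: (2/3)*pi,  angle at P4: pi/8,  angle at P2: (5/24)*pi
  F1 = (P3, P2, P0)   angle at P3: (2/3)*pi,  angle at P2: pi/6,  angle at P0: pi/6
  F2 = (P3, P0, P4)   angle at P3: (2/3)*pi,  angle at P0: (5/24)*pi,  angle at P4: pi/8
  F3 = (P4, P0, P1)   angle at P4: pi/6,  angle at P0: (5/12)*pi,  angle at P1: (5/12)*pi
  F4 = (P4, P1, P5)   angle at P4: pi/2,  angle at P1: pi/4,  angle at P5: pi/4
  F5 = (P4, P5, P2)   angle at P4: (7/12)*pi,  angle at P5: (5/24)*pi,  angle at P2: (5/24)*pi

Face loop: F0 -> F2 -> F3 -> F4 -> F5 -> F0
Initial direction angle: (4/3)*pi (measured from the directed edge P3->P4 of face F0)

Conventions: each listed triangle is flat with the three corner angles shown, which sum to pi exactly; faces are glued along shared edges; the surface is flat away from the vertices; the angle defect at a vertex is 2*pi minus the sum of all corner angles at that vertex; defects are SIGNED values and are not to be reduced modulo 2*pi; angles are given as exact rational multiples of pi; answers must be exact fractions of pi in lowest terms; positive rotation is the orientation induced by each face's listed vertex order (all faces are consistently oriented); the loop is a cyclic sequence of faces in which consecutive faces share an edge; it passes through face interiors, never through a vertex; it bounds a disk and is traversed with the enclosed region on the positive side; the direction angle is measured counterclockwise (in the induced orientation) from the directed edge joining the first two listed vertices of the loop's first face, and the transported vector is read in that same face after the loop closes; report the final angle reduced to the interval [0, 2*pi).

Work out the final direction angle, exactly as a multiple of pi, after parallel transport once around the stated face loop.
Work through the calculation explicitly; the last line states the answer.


enclosed vertex P4: corner angles sum to (3/2)*pi, defect = 2*pi - (3/2)*pi = pi/2
the rotation equals the total enclosed defect, so the final angle is initial + defects (mod 2*pi)
final angle = (4/3)*pi + pi/2 = (11/6)*pi (mod 2*pi)

Answer: final direction angle = (11/6)*pi


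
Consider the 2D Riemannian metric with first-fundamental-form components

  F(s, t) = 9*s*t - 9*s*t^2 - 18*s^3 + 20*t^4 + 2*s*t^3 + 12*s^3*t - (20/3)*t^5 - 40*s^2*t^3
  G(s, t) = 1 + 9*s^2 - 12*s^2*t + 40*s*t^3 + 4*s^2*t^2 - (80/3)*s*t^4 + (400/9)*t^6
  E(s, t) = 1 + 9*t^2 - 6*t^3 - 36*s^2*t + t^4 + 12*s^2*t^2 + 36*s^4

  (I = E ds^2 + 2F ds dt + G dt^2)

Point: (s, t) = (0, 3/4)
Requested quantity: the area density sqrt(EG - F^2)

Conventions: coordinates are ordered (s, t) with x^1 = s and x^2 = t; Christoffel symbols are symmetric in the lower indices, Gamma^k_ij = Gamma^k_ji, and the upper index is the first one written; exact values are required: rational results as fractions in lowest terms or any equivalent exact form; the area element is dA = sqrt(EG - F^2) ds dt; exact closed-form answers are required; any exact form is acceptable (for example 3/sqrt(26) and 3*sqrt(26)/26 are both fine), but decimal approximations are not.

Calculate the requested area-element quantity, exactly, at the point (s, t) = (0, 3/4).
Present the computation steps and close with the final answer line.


E = 985/256, F = 1215/256, G = 2281/256; EG - F^2 = 1505/128

Answer: sqrt(EG - F^2) = sqrt(3010)/16


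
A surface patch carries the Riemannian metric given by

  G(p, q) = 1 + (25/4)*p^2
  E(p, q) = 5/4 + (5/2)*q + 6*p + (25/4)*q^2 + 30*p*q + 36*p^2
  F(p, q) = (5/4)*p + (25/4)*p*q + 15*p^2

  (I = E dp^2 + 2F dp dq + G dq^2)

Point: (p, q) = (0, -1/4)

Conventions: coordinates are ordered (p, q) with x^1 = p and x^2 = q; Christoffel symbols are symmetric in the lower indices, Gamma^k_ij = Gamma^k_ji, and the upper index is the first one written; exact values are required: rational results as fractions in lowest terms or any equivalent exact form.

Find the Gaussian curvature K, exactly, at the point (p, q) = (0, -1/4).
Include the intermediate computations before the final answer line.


E = 65/64, F = 0, G = 1, EG - F^2 = 65/64 at the point
E_p = -3/2, E_q = -5/8, F_p = -5/16, F_q = 0, G_p = 0, G_q = 0
E_qq = 25/2, F_pq = 25/4, G_pp = 25/2
Apply the Brioschi formula K = (det M1 - det M2)/(EG - F^2)^2 over the derivative matrices of E, F, G.
M1 = [[-E_qq/2 + F_pq - G_pp/2, E_p/2, F_p - E_q/2], [F_q - G_p/2, E, F], [G_q/2, F, G]] = [[-25/4, -3/4, 0], [0, 65/64, 0], [0, 0, 1]]; det M1 = -1625/256
M2 = [[0, E_q/2, G_p/2], [E_q/2, E, F], [G_p/2, F, G]] = [[0, -5/16, 0], [-5/16, 65/64, 0], [0, 0, 1]]; det M2 = -25/256
det M1 - det M2 = -25/4; K = -25/4 / (65/64)^2 = -1024/169

Answer: K = -1024/169


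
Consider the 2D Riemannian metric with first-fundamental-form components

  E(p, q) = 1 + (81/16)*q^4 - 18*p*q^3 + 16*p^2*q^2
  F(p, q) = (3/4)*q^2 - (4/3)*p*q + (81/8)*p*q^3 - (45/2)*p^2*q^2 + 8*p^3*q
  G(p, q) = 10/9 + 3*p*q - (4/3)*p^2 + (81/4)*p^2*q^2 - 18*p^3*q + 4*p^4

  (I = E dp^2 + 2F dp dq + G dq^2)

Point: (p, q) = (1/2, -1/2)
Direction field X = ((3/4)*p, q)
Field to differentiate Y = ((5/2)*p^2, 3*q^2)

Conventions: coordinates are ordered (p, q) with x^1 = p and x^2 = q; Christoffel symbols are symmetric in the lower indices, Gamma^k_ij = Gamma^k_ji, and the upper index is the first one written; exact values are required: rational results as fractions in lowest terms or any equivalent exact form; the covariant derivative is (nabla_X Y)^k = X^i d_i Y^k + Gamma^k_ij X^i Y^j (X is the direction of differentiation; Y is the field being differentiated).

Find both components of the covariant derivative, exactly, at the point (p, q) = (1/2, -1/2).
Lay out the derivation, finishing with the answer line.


E = 881/256, F = -775/384, G = 1537/576 at the point
E_p = 25/4, E_q = -425/32, F_p = -1771/192, F_q = 1729/192, G_p = 527/48, G_q = -93/16
EG - F^2 = 11773/2304;  g^inv = (2304/11773) * [[1537/576, 775/384], [775/384, 881/256]]
first-kind symbols [ij,l] = (1/2)(d_i g_jl + d_j g_il - d_l g_ij): [pp,p] = E_p/2 = 25/8, [pp,q] = F_p - E_q/2 = -31/12, [pq,p] = E_q/2 = -425/64, [pq,q] = G_p/2 = 527/96, [qq,p] = F_q - G_p/2 = 225/64, [qq,q] = G_q/2 = -93/32
Gamma^p_ij = (G*[ij,p] - F*[ij,q])/(EG - F^2), Gamma^q_ij = (E*[ij,q] - F*[ij,p])/(EG - F^2)
Gamma_ppp = 7200/11773, Gamma_ppq = -15300/11773, Gamma_pqq = 8100/11773, Gamma_qpp = -5952/11773, Gamma_qpq = 12648/11773, Gamma_qqq = -6696/11773
X = (3/8, -1/2), Y = (5/8, 3/4) at the point

Answer: (nabla_X Y)^p = 162645/188368, (nabla_X Y)^q = 73521/47092


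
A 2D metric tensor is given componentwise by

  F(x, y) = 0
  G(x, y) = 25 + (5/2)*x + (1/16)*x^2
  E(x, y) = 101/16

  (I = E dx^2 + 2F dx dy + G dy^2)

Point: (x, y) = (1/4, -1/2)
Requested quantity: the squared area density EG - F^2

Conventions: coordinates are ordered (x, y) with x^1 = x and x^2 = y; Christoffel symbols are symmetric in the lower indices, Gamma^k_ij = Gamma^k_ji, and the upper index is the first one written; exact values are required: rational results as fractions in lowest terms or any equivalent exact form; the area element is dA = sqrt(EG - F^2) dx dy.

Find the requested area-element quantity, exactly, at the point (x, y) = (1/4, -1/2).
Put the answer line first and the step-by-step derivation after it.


Answer: EG - F^2 = 662661/4096

E = 101/16, F = 0, G = 6561/256; EG - F^2 = 662661/4096


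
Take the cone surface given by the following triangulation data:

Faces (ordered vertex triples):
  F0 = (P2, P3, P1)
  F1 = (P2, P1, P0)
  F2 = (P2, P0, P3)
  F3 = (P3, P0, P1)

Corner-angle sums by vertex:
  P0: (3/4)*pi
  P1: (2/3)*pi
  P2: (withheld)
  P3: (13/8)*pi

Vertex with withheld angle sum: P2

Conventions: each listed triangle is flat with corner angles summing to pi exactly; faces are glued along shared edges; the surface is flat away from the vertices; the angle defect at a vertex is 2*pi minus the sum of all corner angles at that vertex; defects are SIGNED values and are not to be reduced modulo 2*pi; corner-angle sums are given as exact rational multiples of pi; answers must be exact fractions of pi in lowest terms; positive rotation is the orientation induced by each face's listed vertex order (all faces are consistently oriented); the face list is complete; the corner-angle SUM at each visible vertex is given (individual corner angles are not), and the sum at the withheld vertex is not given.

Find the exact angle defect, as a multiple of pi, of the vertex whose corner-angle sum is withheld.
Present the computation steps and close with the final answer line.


V = 4, E = 6, F = 4; chi = V - E + F = 2
Gauss-Bonnet: total defect = 2*pi*chi = 4*pi; visible defects sum to (71/24)*pi

Answer: defect(P2) = (25/24)*pi


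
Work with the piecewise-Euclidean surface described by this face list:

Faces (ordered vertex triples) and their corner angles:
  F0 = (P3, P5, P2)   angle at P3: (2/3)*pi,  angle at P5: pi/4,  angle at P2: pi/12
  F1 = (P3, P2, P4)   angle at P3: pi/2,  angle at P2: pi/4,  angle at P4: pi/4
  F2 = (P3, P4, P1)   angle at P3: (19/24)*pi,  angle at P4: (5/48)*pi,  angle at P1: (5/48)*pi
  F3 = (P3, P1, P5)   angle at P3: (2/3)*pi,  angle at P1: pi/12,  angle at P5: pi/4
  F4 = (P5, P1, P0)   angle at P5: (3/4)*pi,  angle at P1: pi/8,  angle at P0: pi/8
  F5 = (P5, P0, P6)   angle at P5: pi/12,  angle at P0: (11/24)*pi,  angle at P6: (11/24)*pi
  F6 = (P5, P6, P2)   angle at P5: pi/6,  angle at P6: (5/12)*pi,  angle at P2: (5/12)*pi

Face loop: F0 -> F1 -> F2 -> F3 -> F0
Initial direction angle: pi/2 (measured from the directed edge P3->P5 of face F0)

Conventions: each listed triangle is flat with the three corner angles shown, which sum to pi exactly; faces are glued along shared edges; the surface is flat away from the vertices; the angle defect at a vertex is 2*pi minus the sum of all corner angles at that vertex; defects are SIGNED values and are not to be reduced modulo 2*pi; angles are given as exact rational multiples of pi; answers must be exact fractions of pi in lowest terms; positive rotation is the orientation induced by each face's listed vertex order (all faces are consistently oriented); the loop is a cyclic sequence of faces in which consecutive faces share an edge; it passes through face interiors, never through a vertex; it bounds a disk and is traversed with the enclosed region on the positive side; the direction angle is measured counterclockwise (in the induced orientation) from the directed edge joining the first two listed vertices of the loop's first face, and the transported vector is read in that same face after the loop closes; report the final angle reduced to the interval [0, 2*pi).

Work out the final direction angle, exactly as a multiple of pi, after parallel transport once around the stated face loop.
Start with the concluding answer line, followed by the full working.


Answer: final direction angle = (15/8)*pi

enclosed vertex P3: corner angles sum to (21/8)*pi, defect = 2*pi - (21/8)*pi = (-5/8)*pi
transport around the loop rotates by the sum of enclosed defects; add to the initial angle mod 2*pi
final angle = pi/2 - (5/8)*pi = (15/8)*pi (mod 2*pi)


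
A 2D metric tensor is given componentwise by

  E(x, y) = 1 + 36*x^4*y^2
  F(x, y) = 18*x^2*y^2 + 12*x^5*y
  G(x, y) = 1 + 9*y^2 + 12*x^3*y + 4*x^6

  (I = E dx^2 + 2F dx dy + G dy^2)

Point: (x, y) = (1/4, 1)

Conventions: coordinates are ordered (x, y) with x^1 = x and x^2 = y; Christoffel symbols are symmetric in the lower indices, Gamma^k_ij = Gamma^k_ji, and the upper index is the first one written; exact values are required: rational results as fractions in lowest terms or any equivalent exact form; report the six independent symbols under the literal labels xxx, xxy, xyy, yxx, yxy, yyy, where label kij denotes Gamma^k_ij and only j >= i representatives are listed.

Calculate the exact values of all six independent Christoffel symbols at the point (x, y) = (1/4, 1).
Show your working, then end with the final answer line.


E = 73/64, F = 291/256, G = 10433/1024 at the point
E_x = 9/4, E_y = 9/32, F_x = 591/64, F_y = 579/256, G_x = 291/128, G_y = 291/16
EG - F^2 = 10577/1024;  g^inv = (1024/10577) * [[10433/1024, -291/256], [-291/256, 73/64]]
first-kind symbols [ij,l] = (1/2)(d_i g_jl + d_j g_il - d_l g_ij): [xx,x] = E_x/2 = 9/8, [xx,y] = F_x - E_y/2 = 291/32, [xy,x] = E_y/2 = 9/64, [xy,y] = G_x/2 = 291/256, [yy,x] = F_y - G_x/2 = 9/8, [yy,y] = G_y/2 = 291/32
Gamma^x_ij = (G*[ij,x] - F*[ij,y])/(EG - F^2), Gamma^y_ij = (E*[ij,y] - F*[ij,x])/(EG - F^2)

Answer: Gamma_xxx = 1152/10577, Gamma_xxy = 144/10577, Gamma_xyy = 1152/10577, Gamma_yxx = 9312/10577, Gamma_yxy = 1164/10577, Gamma_yyy = 9312/10577


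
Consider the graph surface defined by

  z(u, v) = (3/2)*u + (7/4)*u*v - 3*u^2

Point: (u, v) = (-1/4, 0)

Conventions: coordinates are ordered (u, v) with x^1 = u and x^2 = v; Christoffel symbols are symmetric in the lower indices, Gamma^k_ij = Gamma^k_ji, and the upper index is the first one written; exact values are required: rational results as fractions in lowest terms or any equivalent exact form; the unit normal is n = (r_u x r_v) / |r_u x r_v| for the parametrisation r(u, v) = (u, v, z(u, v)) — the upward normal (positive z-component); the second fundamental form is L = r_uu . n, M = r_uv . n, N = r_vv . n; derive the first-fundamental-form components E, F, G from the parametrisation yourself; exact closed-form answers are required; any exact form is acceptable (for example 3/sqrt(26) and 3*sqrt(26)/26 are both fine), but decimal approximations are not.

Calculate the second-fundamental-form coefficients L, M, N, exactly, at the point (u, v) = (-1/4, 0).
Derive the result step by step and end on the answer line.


z_u = 3, z_v = -7/16, z_uu = -6, z_uv = 7/4, z_vv = 0
E = 10, F = -21/16, G = 305/256; answer radicand W^2 = 2609/256
unnormalised second-form numerators: l = -6, m = 7/4, n = 0; L = l/sqrt(2609/256), and similarly M = m/sqrt(W^2), N = n/sqrt(W^2)

Answer: L = -96*sqrt(2609)/2609, M = 28*sqrt(2609)/2609, N = 0


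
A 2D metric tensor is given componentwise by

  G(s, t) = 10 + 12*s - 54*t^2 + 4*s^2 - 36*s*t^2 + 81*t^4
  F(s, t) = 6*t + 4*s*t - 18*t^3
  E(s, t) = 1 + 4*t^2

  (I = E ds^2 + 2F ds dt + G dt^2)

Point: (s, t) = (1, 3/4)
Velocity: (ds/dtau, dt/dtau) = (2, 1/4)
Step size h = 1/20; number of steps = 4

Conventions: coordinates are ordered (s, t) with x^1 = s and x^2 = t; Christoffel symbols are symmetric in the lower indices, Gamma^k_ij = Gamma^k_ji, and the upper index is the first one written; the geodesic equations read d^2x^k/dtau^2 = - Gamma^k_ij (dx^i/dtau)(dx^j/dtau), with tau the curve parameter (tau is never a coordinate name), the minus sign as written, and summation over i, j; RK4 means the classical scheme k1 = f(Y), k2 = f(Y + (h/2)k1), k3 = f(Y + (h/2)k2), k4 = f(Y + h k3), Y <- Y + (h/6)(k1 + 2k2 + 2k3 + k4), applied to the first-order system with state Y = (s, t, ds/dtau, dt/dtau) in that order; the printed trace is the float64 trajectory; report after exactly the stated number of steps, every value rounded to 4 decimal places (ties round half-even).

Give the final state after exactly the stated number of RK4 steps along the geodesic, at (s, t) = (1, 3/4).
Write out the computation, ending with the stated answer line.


f(Y) = (ds/dtau, dt/dtau, -Gamma^s_ij Y'^i Y'^j, -Gamma^t_ij Y'^i Y'^j) with the Gammas evaluated at the stage position; h = 0.050000; intermediate values shown to 6 dp
step 0: s = 1.0000, t = 0.7500, ds/dtau = 2.0000, dt/dtau = 0.2500
step 1:
  k1: at (s, t) = (1.000000, 0.750000), (ds/dtau, dt/dtau) = (2.000000, 0.250000); Gamma_sss = 0.000000, Gamma_sst = 0.921969, Gamma_stt = -6.223289, Gamma_tss = 0.000000, Gamma_tst = -0.038415, Gamma_ttt = 0.259304; k1 = (2.000000, 0.250000, -0.533013, 0.022209)
  k2: at (s, t) = (1.050000, 0.756250), (ds/dtau, dt/dtau) = (1.986675, 0.250555); Gamma_sss = 0.000000, Gamma_sst = 0.919485, Gamma_stt = -6.258242, Gamma_tss = 0.000000, Gamma_tst = -0.028710, Gamma_ttt = 0.195408; k2 = (1.986675, 0.250555, -0.522507, 0.016315)
  k3: at (s, t) = (1.049667, 0.756264), (ds/dtau, dt/dtau) = (1.986937, 0.250408); Gamma_sss = 0.000000, Gamma_sst = 0.919455, Gamma_stt = -6.258157, Gamma_tss = 0.000000, Gamma_tst = -0.029229, Gamma_ttt = 0.198941; k3 = (1.986937, 0.250408, -0.522528, 0.016611)
  k4: at (s, t) = (1.099347, 0.762520), (ds/dtau, dt/dtau) = (1.973874, 0.250831); Gamma_sss = 0.000000, Gamma_sst = 0.916788, Gamma_stt = -6.291625, Gamma_tss = 0.000000, Gamma_tst = -0.020585, Gamma_ttt = 0.141269; k4 = (1.973874, 0.250831, -0.511974, 0.011496)
  Y <- Y + (h/6)(k1 + 2k2 + 2k3 + k4): s = 1.0993, t = 0.7625, ds/dtau = 1.9739, dt/dtau = 0.2508
step 2:
  k1: at (s, t) = (1.099342, 0.762523), (ds/dtau, dt/dtau) = (1.973875, 0.250830); Gamma_sss = 0.000000, Gamma_sst = 0.916786, Gamma_stt = -6.291632, Gamma_tss = 0.000000, Gamma_tst = -0.020611, Gamma_ttt = 0.141451; k1 = (1.973875, 0.250830, -0.511971, 0.011510)
  k2: at (s, t) = (1.148689, 0.768794), (ds/dtau, dt/dtau) = (1.961075, 0.251117); Gamma_sss = 0.000000, Gamma_sst = 0.913963, Gamma_stt = -6.323842, Gamma_tss = 0.000000, Gamma_tst = -0.013086, Gamma_ttt = 0.090545; k2 = (1.961075, 0.251117, -0.501400, 0.007179)
  k3: at (s, t) = (1.148369, 0.768801), (ds/dtau, dt/dtau) = (1.961340, 0.251009); Gamma_sss = 0.000000, Gamma_sst = 0.913951, Gamma_stt = -6.323815, Gamma_tss = 0.000000, Gamma_tst = -0.013525, Gamma_ttt = 0.093585; k3 = (1.961340, 0.251009, -0.501466, 0.007421)
  k4: at (s, t) = (1.197409, 0.775073), (ds/dtau, dt/dtau) = (1.948801, 0.251201); Gamma_sss = 0.000000, Gamma_sst = 0.911022, Gamma_stt = -6.354979, Gamma_tss = 0.000000, Gamma_tst = -0.006953, Gamma_ttt = 0.048500; k4 = (1.948801, 0.251201, -0.490953, 0.003747)
  Y <- Y + (h/6)(k1 + 2k2 + 2k3 + k4): s = 1.1974, t = 0.7751, ds/dtau = 1.9488, dt/dtau = 0.2512
step 3:
  k1: at (s, t) = (1.197405, 0.775075), (ds/dtau, dt/dtau) = (1.948802, 0.251200); Gamma_sss = 0.000000, Gamma_sst = 0.911021, Gamma_stt = -6.354986, Gamma_tss = 0.000000, Gamma_tst = -0.006974, Gamma_ttt = 0.048645; k1 = (1.948802, 0.251200, -0.490952, 0.003758)
  k2: at (s, t) = (1.246125, 0.781355), (ds/dtau, dt/dtau) = (1.936529, 0.251294); Gamma_sss = 0.000000, Gamma_sst = 0.908006, Gamma_stt = -6.385280, Gamma_tss = 0.000000, Gamma_tst = -0.001392, Gamma_ttt = 0.009787; k2 = (1.936529, 0.251294, -0.480519, 0.000737)
  k3: at (s, t) = (1.245818, 0.781358), (ds/dtau, dt/dtau) = (1.936789, 0.251219); Gamma_sss = 0.000000, Gamma_sst = 0.908004, Gamma_stt = -6.385284, Gamma_tss = 0.000000, Gamma_tst = -0.001768, Gamma_ttt = 0.012430; k3 = (1.936789, 0.251219, -0.480612, 0.000936)
  k4: at (s, t) = (1.294244, 0.787636), (ds/dtau, dt/dtau) = (1.924772, 0.251247); Gamma_sss = 0.000000, Gamma_sst = 0.904936, Gamma_stt = -6.414846, Gamma_tss = 0.000000, Gamma_tst = 0.002959, Gamma_ttt = -0.020976; k4 = (1.924772, 0.251247, -0.470304, -0.001538)
  Y <- Y + (h/6)(k1 + 2k2 + 2k3 + k4): s = 1.2942, t = 0.7876, ds/dtau = 1.9248, dt/dtau = 0.2512
step 4:
  k1: at (s, t) = (1.294240, 0.787638), (ds/dtau, dt/dtau) = (1.924773, 0.251246); Gamma_sss = 0.000000, Gamma_sst = 0.904936, Gamma_stt = -6.414853, Gamma_tss = 0.000000, Gamma_tst = 0.002943, Gamma_ttt = -0.020863; k1 = (1.924773, 0.251246, -0.470304, -0.001530)
  k2: at (s, t) = (1.342359, 0.793919), (ds/dtau, dt/dtau) = (1.913015, 0.251208); Gamma_sss = 0.000000, Gamma_sst = 0.901829, Gamma_stt = -6.443812, Gamma_tss = 0.000000, Gamma_tst = 0.006790, Gamma_ttt = -0.048520; k2 = (1.913015, 0.251208, -0.460135, -0.003465)
  k3: at (s, t) = (1.342065, 0.793918), (ds/dtau, dt/dtau) = (1.913270, 0.251160); Gamma_sss = 0.000000, Gamma_sst = 0.901833, Gamma_stt = -6.443832, Gamma_tss = 0.000000, Gamma_tst = 0.006464, Gamma_ttt = -0.046189; k3 = (1.913270, 0.251160, -0.460242, -0.003299)
  k4: at (s, t) = (1.389904, 0.800196), (ds/dtau, dt/dtau) = (1.901761, 0.251082); Gamma_sss = 0.000000, Gamma_sst = 0.898707, Gamma_stt = -6.472274, Gamma_tss = 0.000000, Gamma_tst = 0.009541, Gamma_ttt = -0.068712; k4 = (1.901761, 0.251082, -0.450235, -0.004780)
  Y <- Y + (h/6)(k1 + 2k2 + 2k3 + k4): s = 1.3899, t = 0.8002, ds/dtau = 1.9018, dt/dtau = 0.2511

Answer: s = 1.3899, t = 0.8002, ds/dtau = 1.9018, dt/dtau = 0.2511


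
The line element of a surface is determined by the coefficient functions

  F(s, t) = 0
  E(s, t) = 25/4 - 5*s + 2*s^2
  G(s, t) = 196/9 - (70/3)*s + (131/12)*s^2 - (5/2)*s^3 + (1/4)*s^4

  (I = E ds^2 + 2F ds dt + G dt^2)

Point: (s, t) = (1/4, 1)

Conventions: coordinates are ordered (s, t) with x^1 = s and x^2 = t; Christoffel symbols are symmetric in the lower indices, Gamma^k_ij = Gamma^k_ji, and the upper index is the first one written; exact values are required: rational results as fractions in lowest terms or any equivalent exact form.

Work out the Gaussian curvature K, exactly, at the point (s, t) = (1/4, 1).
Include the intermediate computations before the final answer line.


E = 41/8, F = 0, G = 152881/9216, EG - F^2 = 6268121/73728 at the point
E_s = -4, E_t = 0, F_s = 0, F_t = 0, G_s = -1173/64, G_t = 0
E_tt = 0, F_st = 0, G_ss = 877/48
Compute both Brioschi determinants and normalise by (EG - F^2)^2.
M1 = [[-E_tt/2 + F_st - G_ss/2, E_s/2, F_s - E_t/2], [F_t - G_s/2, E, F], [G_t/2, F, G]] = [[-877/96, -2, 0], [1173/128, 41/8, 0], [0, 0, 152881/9216]]; det M1 = -3345189161/7077888
M2 = [[0, E_t/2, G_s/2], [E_t/2, E, F], [G_s/2, F, G]] = [[0, 0, -1173/128], [0, 41/8, 0], [-1173/128, 0, 152881/9216]]; det M2 = -56413089/131072
det M1 - det M2 = -298882355/7077888; K = -298882355/7077888 / (6268121/73728)^2 = -3840/657271

Answer: K = -3840/657271


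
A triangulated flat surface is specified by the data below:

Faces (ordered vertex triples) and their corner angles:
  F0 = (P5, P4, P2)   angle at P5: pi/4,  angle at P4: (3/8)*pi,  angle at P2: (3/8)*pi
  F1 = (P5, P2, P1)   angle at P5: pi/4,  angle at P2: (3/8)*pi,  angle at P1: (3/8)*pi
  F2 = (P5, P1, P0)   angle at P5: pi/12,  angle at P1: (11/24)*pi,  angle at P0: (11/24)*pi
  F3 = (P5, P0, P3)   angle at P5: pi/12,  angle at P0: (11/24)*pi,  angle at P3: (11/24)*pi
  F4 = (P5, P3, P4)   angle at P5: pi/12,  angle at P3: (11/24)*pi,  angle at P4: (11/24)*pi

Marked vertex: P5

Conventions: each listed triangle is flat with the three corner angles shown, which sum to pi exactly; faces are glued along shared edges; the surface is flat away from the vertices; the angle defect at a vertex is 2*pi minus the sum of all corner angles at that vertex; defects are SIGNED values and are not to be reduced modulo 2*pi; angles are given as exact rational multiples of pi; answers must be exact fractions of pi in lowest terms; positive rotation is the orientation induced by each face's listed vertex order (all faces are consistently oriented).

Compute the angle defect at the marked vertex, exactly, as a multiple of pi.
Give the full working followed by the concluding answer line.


Sum of corner angles at P5: (3/4)*pi
defect = 2*pi - (3/4)*pi

Answer: defect(P5) = (5/4)*pi


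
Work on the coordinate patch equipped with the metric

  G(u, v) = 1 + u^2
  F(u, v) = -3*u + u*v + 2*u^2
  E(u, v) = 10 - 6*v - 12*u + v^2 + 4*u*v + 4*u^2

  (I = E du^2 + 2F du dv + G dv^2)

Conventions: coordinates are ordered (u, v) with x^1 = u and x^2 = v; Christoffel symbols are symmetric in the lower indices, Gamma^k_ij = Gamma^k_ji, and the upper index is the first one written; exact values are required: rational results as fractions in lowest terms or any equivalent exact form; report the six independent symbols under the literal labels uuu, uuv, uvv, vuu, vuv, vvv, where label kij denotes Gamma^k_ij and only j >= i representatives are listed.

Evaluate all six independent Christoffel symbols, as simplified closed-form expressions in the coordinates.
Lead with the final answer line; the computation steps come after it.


Answer: Gamma_uuu = (4*u + 2*v - 6)/(5*u^2 + 4*u*v - 12*u + v^2 - 6*v + 10), Gamma_uuv = (2*u + v - 3)/(5*u^2 + 4*u*v - 12*u + v^2 - 6*v + 10), Gamma_uvv = 0, Gamma_vuu = 2*u/(5*u^2 + 4*u*v - 12*u + v^2 - 6*v + 10), Gamma_vuv = u/(5*u^2 + 4*u*v - 12*u + v^2 - 6*v + 10), Gamma_vvv = 0

E = 10 - 6*v - 12*u + v^2 + 4*u*v + 4*u^2; F = -3*u + u*v + 2*u^2; G = 1 + u^2
Gamma^k_ij = (1/2) g^{kl} (d_i g_jl + d_j g_il - d_l g_ij), with g^inv = (1/(EG-F^2)) [[G, -F], [-F, E]]
first partials: E_u = -12 + 4*v + 8*u, E_v = -6 + 2*v + 4*u, F_u = -3 + v + 4*u, F_v = u, G_u = 2*u, G_v = 0
D = EG - F^2 = 10 - 6*v - 12*u + v^2 + 4*u*v + 5*u^2
expanded: Gamma^u_uu = (G E_u - 2F F_u + F E_v)/(2D), Gamma^u_uv = (G E_v - F G_u)/(2D), Gamma^u_vv = (2G F_v - G G_u - F G_v)/(2D), Gamma^v_uu = (2E F_u - E E_v - F E_u)/(2D), Gamma^v_uv = (E G_u - F E_v)/(2D), Gamma^v_vv = (E G_v - 2F F_v + F G_u)/(2D); substitute and cancel common factors


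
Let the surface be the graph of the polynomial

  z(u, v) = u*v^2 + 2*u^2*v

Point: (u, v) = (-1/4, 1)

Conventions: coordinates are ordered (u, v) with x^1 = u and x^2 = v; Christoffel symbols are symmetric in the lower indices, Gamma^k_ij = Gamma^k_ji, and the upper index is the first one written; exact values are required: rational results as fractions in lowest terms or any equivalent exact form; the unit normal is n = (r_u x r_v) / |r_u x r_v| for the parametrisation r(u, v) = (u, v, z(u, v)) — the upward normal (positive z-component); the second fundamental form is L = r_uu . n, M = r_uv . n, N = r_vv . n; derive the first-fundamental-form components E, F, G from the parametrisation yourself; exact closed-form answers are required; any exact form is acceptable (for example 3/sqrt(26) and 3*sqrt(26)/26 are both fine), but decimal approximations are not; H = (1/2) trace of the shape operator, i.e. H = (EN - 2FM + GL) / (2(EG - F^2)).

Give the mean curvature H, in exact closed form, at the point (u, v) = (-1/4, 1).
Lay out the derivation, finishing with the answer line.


z_u = 0, z_v = -3/8, z_uu = 4, z_uv = 1, z_vv = -1/2
E = 1, F = 0, G = 73/64; answer radicand W^2 = 73/64
unnormalised second-form numerators: l = 4, m = 1, n = -1/2; L = l/sqrt(73/64), and similarly M = m/sqrt(W^2), N = n/sqrt(W^2)
H = (E*n - 2*F*m + G*l) / (2*(EG - F^2)*sqrt(W^2)); E*n - 2*F*m + G*l = 65/16, EG - F^2 = 73/64, so H = (130/73)/sqrt(73/64)

Answer: H = 1040*sqrt(73)/5329


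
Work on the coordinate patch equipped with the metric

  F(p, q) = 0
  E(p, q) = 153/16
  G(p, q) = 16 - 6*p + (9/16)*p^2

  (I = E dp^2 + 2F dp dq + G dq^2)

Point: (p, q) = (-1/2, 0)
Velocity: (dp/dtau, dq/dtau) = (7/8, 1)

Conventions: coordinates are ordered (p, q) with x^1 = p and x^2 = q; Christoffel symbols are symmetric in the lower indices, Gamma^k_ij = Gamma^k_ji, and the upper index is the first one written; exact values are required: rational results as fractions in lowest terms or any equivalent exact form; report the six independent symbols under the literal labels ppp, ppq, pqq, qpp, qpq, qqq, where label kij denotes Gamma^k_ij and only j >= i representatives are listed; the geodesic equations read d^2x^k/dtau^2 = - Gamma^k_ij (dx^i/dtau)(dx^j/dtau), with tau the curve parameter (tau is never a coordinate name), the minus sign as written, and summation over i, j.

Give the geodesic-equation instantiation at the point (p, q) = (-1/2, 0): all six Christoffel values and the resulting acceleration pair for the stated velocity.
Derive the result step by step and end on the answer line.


E = 153/16, F = 0, G = 1225/64 at the point
E_p = 0, E_q = 0, F_p = 0, F_q = 0, G_p = -105/16, G_q = 0
EG - F^2 = 187425/1024;  g^inv = (1024/187425) * [[1225/64, 0], [0, 153/16]]
first-kind symbols [ij,l] = (1/2)(d_i g_jl + d_j g_il - d_l g_ij): [pp,p] = E_p/2 = 0, [pp,q] = F_p - E_q/2 = 0, [pq,p] = E_q/2 = 0, [pq,q] = G_p/2 = -105/32, [qq,p] = F_q - G_p/2 = 105/32, [qq,q] = G_q/2 = 0
Gamma^p_ij = (G*[ij,p] - F*[ij,q])/(EG - F^2), Gamma^q_ij = (E*[ij,q] - F*[ij,p])/(EG - F^2)
Gamma_ppp = 0, Gamma_ppq = 0, Gamma_pqq = 35/102, Gamma_qpp = 0, Gamma_qpq = -6/35, Gamma_qqq = 0
d^2p/dtau^2 = -(Gamma_ppp*(7/8)^2 + 2*Gamma_ppq*(7/8)*(1) + Gamma_pqq*(1)^2) = -35/102
d^2q/dtau^2 = -(Gamma_qpp*(7/8)^2 + 2*Gamma_qpq*(7/8)*(1) + Gamma_qqq*(1)^2) = 3/10

Answer: Gamma_ppp = 0, Gamma_ppq = 0, Gamma_pqq = 35/102, Gamma_qpp = 0, Gamma_qpq = -6/35, Gamma_qqq = 0; accelerations (d^2p/dtau^2, d^2q/dtau^2) = (-35/102, 3/10)


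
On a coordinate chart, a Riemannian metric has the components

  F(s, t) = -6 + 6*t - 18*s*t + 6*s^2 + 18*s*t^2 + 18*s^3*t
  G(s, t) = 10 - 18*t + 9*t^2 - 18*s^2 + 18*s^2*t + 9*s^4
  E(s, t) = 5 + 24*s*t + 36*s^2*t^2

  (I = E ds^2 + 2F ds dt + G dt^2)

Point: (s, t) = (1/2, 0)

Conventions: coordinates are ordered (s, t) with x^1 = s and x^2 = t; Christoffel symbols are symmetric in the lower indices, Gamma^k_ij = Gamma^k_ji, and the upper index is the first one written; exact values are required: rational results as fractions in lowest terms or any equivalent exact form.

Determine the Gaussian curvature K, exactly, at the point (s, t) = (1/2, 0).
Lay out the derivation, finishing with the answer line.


E = 5, F = -9/2, G = 97/16, EG - F^2 = 161/16 at the point
E_s = 0, E_t = 12, F_s = 6, F_t = -3/4, G_s = -27/2, G_t = -27/2
E_tt = 18, F_st = -9/2, G_ss = -9
K follows from Brioschi's formula, (det M1 - det M2)/(EG - F^2)^2.
M1 = [[-E_tt/2 + F_st - G_ss/2, E_s/2, F_s - E_t/2], [F_t - G_s/2, E, F], [G_t/2, F, G]] = [[-9, 0, 0], [6, 5, -9/2], [-27/4, -9/2, 97/16]]; det M1 = -1449/16
M2 = [[0, E_t/2, G_s/2], [E_t/2, E, F], [G_s/2, F, G]] = [[0, 6, -27/4], [6, 5, -9/2], [-27/4, -9/2, 97/16]]; det M2 = -1305/16
det M1 - det M2 = -9; K = -9 / (161/16)^2 = -2304/25921

Answer: K = -2304/25921


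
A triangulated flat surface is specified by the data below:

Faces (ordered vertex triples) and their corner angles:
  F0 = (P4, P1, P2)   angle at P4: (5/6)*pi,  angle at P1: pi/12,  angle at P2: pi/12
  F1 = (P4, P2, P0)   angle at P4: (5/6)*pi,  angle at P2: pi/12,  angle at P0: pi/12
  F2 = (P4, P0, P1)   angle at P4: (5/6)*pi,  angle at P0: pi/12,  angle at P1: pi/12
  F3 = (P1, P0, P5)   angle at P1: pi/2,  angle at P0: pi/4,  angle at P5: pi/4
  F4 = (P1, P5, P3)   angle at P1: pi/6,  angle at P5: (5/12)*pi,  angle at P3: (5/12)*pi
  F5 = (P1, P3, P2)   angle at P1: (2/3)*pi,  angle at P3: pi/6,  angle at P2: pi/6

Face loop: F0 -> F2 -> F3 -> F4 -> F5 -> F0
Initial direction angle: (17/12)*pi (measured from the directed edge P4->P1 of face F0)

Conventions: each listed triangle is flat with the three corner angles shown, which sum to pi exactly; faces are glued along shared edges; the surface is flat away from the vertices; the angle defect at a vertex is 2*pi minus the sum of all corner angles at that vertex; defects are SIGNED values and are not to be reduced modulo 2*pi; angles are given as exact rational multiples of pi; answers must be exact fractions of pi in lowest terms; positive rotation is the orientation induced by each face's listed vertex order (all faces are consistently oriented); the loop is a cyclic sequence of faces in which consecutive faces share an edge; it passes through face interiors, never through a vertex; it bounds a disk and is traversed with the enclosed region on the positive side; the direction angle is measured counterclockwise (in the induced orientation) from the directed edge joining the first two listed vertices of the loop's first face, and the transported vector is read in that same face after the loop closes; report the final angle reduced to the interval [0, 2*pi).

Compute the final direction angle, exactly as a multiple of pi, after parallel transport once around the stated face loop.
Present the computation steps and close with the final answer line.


enclosed vertex P1: corner angles sum to (3/2)*pi, defect = 2*pi - (3/2)*pi = pi/2
summing the enclosed defects onto the initial angle, mod 2*pi in the induced orientation:
final angle = (17/12)*pi + pi/2 = (23/12)*pi (mod 2*pi)

Answer: final direction angle = (23/12)*pi


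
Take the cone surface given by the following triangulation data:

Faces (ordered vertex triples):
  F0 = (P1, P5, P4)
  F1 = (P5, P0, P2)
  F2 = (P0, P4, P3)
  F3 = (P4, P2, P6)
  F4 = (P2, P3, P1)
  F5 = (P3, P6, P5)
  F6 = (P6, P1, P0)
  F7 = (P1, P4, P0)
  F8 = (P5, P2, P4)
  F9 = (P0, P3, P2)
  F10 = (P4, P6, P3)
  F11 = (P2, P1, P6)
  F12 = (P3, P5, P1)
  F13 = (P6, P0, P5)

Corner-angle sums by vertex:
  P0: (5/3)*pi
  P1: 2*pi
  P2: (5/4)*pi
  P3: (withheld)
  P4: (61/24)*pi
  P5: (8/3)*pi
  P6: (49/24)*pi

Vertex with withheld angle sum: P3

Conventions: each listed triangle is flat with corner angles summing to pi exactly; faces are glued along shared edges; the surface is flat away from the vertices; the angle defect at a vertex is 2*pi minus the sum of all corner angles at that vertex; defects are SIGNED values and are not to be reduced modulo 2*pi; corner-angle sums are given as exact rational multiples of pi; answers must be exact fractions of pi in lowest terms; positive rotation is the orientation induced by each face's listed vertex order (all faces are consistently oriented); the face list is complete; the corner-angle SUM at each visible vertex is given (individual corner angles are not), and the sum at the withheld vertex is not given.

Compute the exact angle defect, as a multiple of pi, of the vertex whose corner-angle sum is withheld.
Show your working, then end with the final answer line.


V = 7, E = 21, F = 14; chi = V - E + F = 0
Gauss-Bonnet: total defect = 2*pi*chi = 0; visible defects sum to -pi/6

Answer: defect(P3) = pi/6
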